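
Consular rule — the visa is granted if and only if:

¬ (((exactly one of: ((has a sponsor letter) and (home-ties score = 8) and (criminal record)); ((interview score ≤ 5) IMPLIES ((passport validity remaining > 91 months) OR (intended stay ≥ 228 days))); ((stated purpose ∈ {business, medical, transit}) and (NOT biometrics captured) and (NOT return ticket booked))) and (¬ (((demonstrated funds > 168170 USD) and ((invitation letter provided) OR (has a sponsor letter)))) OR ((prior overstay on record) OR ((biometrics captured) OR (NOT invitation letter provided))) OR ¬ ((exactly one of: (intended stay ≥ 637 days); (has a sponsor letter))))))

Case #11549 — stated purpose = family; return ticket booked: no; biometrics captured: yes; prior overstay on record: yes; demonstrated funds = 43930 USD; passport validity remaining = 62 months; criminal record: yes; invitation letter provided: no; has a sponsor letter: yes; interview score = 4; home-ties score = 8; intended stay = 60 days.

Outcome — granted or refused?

Refused

Atomic conditions:
  has a sponsor letter: yes → true
  home-ties score = 8: 8 == 8 is true
  criminal record: yes → true
  interview score ≤ 5: 4 ≤ 5 is true
  passport validity remaining > 91 months: 62 > 91 is false
  intended stay ≥ 228 days: 60 ≥ 228 is false
  stated purpose ∈ {business, medical, transit}: family is not in the set → false
  NOT biometrics captured: yes → false
  NOT return ticket booked: no → true
  demonstrated funds > 168170 USD: 43930 > 168170 is false
  invitation letter provided: no → false
  prior overstay on record: yes → true
  biometrics captured: yes → true
  NOT invitation letter provided: no → true
  intended stay ≥ 637 days: 60 ≥ 637 is false
Combine:
[1.1.1] true AND true AND true = true
[1.1.2.2] false OR false = false
[1.1.2] true → false = false
[1.1.3] false AND false AND true = false
[1.1] exactly-one(true, false, false) = true
[1.2.1.1.2] false OR true = true
[1.2.1.1] false AND true = false
[1.2.1] NOT false = true
[1.2.2.2] true OR true = true
[1.2.2] true OR true = true
[1.2.3.1] exactly-one(false, true) = true
[1.2.3] NOT true = false
[1.2] true OR true OR false = true
[1] true AND true = true
[root] NOT true = false
Overall: false → refused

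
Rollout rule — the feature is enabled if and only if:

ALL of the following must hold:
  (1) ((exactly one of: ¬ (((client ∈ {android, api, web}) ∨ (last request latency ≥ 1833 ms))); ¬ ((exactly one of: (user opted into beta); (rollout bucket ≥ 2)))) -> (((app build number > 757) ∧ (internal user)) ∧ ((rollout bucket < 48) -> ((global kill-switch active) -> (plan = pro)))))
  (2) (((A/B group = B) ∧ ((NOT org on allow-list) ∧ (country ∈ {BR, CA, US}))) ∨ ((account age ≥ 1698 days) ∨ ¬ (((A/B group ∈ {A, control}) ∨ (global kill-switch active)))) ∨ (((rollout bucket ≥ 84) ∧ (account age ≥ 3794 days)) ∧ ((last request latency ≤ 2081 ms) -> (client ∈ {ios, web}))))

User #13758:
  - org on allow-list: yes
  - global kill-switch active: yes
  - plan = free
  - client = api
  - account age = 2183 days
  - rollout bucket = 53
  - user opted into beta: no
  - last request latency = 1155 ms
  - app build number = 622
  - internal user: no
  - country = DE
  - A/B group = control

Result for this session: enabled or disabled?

Atomic conditions:
  client ∈ {android, api, web}: api is in the set → true
  last request latency ≥ 1833 ms: 1155 ≥ 1833 is false
  user opted into beta: no → false
  rollout bucket ≥ 2: 53 ≥ 2 is true
  app build number > 757: 622 > 757 is false
  internal user: no → false
  rollout bucket < 48: 53 < 48 is false
  global kill-switch active: yes → true
  plan = pro: free == pro is false
  A/B group = B: control == B is false
  NOT org on allow-list: yes → false
  country ∈ {BR, CA, US}: DE is not in the set → false
  account age ≥ 1698 days: 2183 ≥ 1698 is true
  A/B group ∈ {A, control}: control is in the set → true
  rollout bucket ≥ 84: 53 ≥ 84 is false
  account age ≥ 3794 days: 2183 ≥ 3794 is false
  last request latency ≤ 2081 ms: 1155 ≤ 2081 is true
  client ∈ {ios, web}: api is not in the set → false
Combine:
[1.1.1.1] true OR false = true
[1.1.1] NOT true = false
[1.1.2.1] exactly-one(false, true) = true
[1.1.2] NOT true = false
[1.1] exactly-one(false, false) = false
[1.2.1] false AND false = false
[1.2.2.2] true → false = false
[1.2.2] false → false (antecedent false ⇒ implication holds) = true
[1.2] false AND true = false
[1] false → false (antecedent false ⇒ implication holds) = true
[2.1.2] false AND false = false
[2.1] false AND false = false
[2.2.2.1] true OR true = true
[2.2.2] NOT true = false
[2.2] true OR false = true
[2.3.1] false AND false = false
[2.3.2] true → false = false
[2.3] false AND false = false
[2] false OR true OR false = true
[root] true AND true = true
Overall: true → enabled

Enabled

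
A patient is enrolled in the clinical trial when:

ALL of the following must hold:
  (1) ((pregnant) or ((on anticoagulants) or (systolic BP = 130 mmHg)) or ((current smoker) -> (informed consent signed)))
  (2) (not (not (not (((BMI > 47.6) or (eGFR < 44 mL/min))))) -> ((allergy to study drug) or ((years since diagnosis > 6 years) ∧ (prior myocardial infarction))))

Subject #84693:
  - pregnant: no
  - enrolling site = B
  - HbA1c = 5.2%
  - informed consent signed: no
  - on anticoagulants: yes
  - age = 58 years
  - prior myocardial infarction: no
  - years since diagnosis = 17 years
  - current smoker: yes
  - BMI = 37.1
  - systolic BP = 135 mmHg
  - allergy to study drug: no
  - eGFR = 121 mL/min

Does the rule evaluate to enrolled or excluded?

Excluded

Atomic conditions:
  pregnant: no → false
  on anticoagulants: yes → true
  systolic BP = 130 mmHg: 135 == 130 is false
  current smoker: yes → true
  informed consent signed: no → false
  BMI > 47.6: 37.1 > 47.6 is false
  eGFR < 44 mL/min: 121 < 44 is false
  allergy to study drug: no → false
  years since diagnosis > 6 years: 17 > 6 is true
  prior myocardial infarction: no → false
Combine:
[1.2] true OR false = true
[1.3] true → false = false
[1] false OR true OR false = true
[2.1.1.1.1] false OR false = false
[2.1.1.1] NOT false = true
[2.1.1] NOT true = false
[2.1] NOT false = true
[2.2.2] true AND false = false
[2.2] false OR false = false
[2] true → false = false
[root] true AND false = false
Overall: false → excluded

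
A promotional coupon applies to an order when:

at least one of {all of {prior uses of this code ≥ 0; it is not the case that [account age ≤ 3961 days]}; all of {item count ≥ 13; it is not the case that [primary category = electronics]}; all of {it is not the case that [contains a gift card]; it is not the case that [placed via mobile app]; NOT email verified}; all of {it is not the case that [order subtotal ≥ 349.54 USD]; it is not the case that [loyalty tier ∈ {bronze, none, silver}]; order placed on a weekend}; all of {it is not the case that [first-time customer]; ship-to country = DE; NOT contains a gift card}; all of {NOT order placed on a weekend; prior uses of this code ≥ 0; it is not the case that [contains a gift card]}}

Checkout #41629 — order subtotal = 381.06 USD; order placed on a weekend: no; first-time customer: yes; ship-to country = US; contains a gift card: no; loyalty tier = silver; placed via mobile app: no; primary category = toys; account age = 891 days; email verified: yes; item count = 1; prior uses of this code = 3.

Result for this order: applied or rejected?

Atomic conditions:
  prior uses of this code ≥ 0: 3 ≥ 0 is true
  account age ≤ 3961 days: 891 ≤ 3961 is true
  item count ≥ 13: 1 ≥ 13 is false
  primary category = electronics: toys == electronics is false
  contains a gift card: no → false
  placed via mobile app: no → false
  NOT email verified: yes → false
  order subtotal ≥ 349.54 USD: 381.06 ≥ 349.54 is true
  loyalty tier ∈ {bronze, none, silver}: silver is in the set → true
  order placed on a weekend: no → false
  first-time customer: yes → true
  ship-to country = DE: US == DE is false
  NOT contains a gift card: no → true
  NOT order placed on a weekend: no → true
Combine:
[1.2] NOT true = false
[1] true AND false = false
[2.2] NOT false = true
[2] false AND true = false
[3.1] NOT false = true
[3.2] NOT false = true
[3] true AND true AND false = false
[4.1] NOT true = false
[4.2] NOT true = false
[4] false AND false AND false = false
[5.1] NOT true = false
[5] false AND false AND true = false
[6.3] NOT false = true
[6] true AND true AND true = true
[root] false OR false OR false OR false OR false OR true = true
Overall: true → applied

Applied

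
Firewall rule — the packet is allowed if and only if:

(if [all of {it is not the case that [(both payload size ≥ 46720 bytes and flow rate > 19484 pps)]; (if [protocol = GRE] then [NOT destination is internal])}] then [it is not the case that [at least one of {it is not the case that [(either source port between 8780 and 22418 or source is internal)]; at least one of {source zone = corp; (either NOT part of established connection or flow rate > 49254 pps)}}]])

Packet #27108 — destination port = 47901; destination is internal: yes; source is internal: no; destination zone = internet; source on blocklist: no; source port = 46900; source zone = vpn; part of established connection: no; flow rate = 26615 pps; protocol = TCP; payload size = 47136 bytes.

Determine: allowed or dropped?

Atomic conditions:
  payload size ≥ 46720 bytes: 47136 ≥ 46720 is true
  flow rate > 19484 pps: 26615 > 19484 is true
  protocol = GRE: TCP == GRE is false
  NOT destination is internal: yes → false
  source port between 8780 and 22418: 46900 in [8780, 22418] is false
  source is internal: no → false
  source zone = corp: vpn == corp is false
  NOT part of established connection: no → true
  flow rate > 49254 pps: 26615 > 49254 is false
Combine:
[1.1.1] true AND true = true
[1.1] NOT true = false
[1.2] false → false (antecedent false ⇒ implication holds) = true
[1] false AND true = false
[2.1.1.1] false OR false = false
[2.1.1] NOT false = true
[2.1.2.2] true OR false = true
[2.1.2] false OR true = true
[2.1] true OR true = true
[2] NOT true = false
[root] false → false (antecedent false ⇒ implication holds) = true
Overall: true → allowed

Allowed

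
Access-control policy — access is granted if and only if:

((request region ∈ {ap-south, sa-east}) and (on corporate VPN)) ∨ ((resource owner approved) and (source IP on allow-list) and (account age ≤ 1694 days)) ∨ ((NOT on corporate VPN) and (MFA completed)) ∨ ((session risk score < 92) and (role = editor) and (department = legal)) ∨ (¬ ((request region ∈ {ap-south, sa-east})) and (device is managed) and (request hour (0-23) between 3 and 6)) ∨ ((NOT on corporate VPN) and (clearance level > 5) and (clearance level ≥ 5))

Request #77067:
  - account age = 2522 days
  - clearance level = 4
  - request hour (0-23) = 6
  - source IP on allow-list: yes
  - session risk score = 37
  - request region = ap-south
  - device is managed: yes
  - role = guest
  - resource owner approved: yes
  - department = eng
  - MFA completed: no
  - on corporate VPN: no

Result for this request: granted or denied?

Atomic conditions:
  request region ∈ {ap-south, sa-east}: ap-south is in the set → true
  on corporate VPN: no → false
  resource owner approved: yes → true
  source IP on allow-list: yes → true
  account age ≤ 1694 days: 2522 ≤ 1694 is false
  NOT on corporate VPN: no → true
  MFA completed: no → false
  session risk score < 92: 37 < 92 is true
  role = editor: guest == editor is false
  department = legal: eng == legal is false
  device is managed: yes → true
  request hour (0-23) between 3 and 6: 6 in [3, 6] is true
  clearance level > 5: 4 > 5 is false
  clearance level ≥ 5: 4 ≥ 5 is false
Combine:
[1] true AND false = false
[2] true AND true AND false = false
[3] true AND false = false
[4] true AND false AND false = false
[5.1] NOT true = false
[5] false AND true AND true = false
[6] true AND false AND false = false
[root] false OR false OR false OR false OR false OR false = false
Overall: false → denied

Denied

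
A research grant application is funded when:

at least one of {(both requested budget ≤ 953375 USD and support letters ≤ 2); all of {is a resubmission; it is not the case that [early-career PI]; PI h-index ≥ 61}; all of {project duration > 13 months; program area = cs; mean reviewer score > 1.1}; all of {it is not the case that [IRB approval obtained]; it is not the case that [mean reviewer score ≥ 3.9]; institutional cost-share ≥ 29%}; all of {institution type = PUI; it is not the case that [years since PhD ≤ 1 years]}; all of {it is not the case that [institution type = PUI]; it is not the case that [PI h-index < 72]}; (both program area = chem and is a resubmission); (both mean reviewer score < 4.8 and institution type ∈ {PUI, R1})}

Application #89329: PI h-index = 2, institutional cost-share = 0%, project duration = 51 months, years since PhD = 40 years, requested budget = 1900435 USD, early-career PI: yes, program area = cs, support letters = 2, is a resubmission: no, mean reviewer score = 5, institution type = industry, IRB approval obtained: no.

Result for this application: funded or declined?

Funded

Atomic conditions:
  requested budget ≤ 953375 USD: 1900435 ≤ 953375 is false
  support letters ≤ 2: 2 ≤ 2 is true
  is a resubmission: no → false
  early-career PI: yes → true
  PI h-index ≥ 61: 2 ≥ 61 is false
  project duration > 13 months: 51 > 13 is true
  program area = cs: cs == cs is true
  mean reviewer score > 1.1: 5 > 1.1 is true
  IRB approval obtained: no → false
  mean reviewer score ≥ 3.9: 5 ≥ 3.9 is true
  institutional cost-share ≥ 29%: 0 ≥ 29 is false
  institution type = PUI: industry == PUI is false
  years since PhD ≤ 1 years: 40 ≤ 1 is false
  PI h-index < 72: 2 < 72 is true
  program area = chem: cs == chem is false
  mean reviewer score < 4.8: 5 < 4.8 is false
  institution type ∈ {PUI, R1}: industry is not in the set → false
Combine:
[1] false AND true = false
[2.2] NOT true = false
[2] false AND false AND false = false
[3] true AND true AND true = true
[4.1] NOT false = true
[4.2] NOT true = false
[4] true AND false AND false = false
[5.2] NOT false = true
[5] false AND true = false
[6.1] NOT false = true
[6.2] NOT true = false
[6] true AND false = false
[7] false AND false = false
[8] false AND false = false
[root] false OR false OR true OR false OR false OR false OR false OR false = true
Overall: true → funded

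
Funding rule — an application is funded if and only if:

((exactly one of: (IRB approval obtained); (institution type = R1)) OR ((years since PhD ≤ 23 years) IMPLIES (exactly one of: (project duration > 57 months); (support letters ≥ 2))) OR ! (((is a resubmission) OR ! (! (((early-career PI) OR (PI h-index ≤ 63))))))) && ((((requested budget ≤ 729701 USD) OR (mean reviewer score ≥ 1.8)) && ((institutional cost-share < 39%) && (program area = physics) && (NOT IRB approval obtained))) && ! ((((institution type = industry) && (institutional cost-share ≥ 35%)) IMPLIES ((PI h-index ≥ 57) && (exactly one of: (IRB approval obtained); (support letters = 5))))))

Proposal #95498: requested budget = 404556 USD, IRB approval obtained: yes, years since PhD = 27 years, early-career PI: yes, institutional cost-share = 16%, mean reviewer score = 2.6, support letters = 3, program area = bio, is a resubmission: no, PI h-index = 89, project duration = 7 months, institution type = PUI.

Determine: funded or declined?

Atomic conditions:
  IRB approval obtained: yes → true
  institution type = R1: PUI == R1 is false
  years since PhD ≤ 23 years: 27 ≤ 23 is false
  project duration > 57 months: 7 > 57 is false
  support letters ≥ 2: 3 ≥ 2 is true
  is a resubmission: no → false
  early-career PI: yes → true
  PI h-index ≤ 63: 89 ≤ 63 is false
  requested budget ≤ 729701 USD: 404556 ≤ 729701 is true
  mean reviewer score ≥ 1.8: 2.6 ≥ 1.8 is true
  institutional cost-share < 39%: 16 < 39 is true
  program area = physics: bio == physics is false
  NOT IRB approval obtained: yes → false
  institution type = industry: PUI == industry is false
  institutional cost-share ≥ 35%: 16 ≥ 35 is false
  PI h-index ≥ 57: 89 ≥ 57 is true
  support letters = 5: 3 == 5 is false
Combine:
[1.1] exactly-one(true, false) = true
[1.2.2] exactly-one(false, true) = true
[1.2] false → true (antecedent false ⇒ implication holds) = true
[1.3.1.2.1.1] true OR false = true
[1.3.1.2.1] NOT true = false
[1.3.1.2] NOT false = true
[1.3.1] false OR true = true
[1.3] NOT true = false
[1] true OR true OR false = true
[2.1.1] true OR true = true
[2.1.2] true AND false AND false = false
[2.1] true AND false = false
[2.2.1.1] false AND false = false
[2.2.1.2.2] exactly-one(true, false) = true
[2.2.1.2] true AND true = true
[2.2.1] false → true (antecedent false ⇒ implication holds) = true
[2.2] NOT true = false
[2] false AND false = false
[root] true AND false = false
Overall: false → declined

Declined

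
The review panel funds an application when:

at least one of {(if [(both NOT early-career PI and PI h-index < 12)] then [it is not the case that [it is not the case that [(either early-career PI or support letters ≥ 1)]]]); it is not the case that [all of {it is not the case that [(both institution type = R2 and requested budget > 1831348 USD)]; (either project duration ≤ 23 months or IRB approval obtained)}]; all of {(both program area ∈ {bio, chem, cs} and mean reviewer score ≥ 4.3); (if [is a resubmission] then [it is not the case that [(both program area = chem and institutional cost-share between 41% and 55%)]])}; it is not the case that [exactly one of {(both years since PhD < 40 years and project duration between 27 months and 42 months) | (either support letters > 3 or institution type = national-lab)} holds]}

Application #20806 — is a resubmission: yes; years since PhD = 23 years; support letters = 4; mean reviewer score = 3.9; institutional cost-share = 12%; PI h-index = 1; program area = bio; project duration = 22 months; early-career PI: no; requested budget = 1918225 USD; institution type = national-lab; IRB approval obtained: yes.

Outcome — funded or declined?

Funded

Atomic conditions:
  NOT early-career PI: no → true
  PI h-index < 12: 1 < 12 is true
  early-career PI: no → false
  support letters ≥ 1: 4 ≥ 1 is true
  institution type = R2: national-lab == R2 is false
  requested budget > 1831348 USD: 1918225 > 1831348 is true
  project duration ≤ 23 months: 22 ≤ 23 is true
  IRB approval obtained: yes → true
  program area ∈ {bio, chem, cs}: bio is in the set → true
  mean reviewer score ≥ 4.3: 3.9 ≥ 4.3 is false
  is a resubmission: yes → true
  program area = chem: bio == chem is false
  institutional cost-share between 41% and 55%: 12 in [41, 55] is false
  years since PhD < 40 years: 23 < 40 is true
  project duration between 27 months and 42 months: 22 in [27, 42] is false
  support letters > 3: 4 > 3 is true
  institution type = national-lab: national-lab == national-lab is true
Combine:
[1.1] true AND true = true
[1.2.1.1] false OR true = true
[1.2.1] NOT true = false
[1.2] NOT false = true
[1] true → true = true
[2.1.1.1] false AND true = false
[2.1.1] NOT false = true
[2.1.2] true OR true = true
[2.1] true AND true = true
[2] NOT true = false
[3.1] true AND false = false
[3.2.2.1] false AND false = false
[3.2.2] NOT false = true
[3.2] true → true = true
[3] false AND true = false
[4.1.1] true AND false = false
[4.1.2] true OR true = true
[4.1] exactly-one(false, true) = true
[4] NOT true = false
[root] true OR false OR false OR false = true
Overall: true → funded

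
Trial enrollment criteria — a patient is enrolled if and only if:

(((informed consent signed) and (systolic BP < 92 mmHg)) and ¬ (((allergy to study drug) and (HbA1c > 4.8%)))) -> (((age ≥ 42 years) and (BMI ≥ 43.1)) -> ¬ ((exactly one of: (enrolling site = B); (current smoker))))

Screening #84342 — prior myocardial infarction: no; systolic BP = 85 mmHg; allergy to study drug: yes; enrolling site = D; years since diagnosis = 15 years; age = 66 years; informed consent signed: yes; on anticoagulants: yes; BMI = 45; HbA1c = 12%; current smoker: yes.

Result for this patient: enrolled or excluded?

Enrolled

Atomic conditions:
  informed consent signed: yes → true
  systolic BP < 92 mmHg: 85 < 92 is true
  allergy to study drug: yes → true
  HbA1c > 4.8%: 12 > 4.8 is true
  age ≥ 42 years: 66 ≥ 42 is true
  BMI ≥ 43.1: 45 ≥ 43.1 is true
  enrolling site = B: D == B is false
  current smoker: yes → true
Combine:
[1.1] true AND true = true
[1.2.1] true AND true = true
[1.2] NOT true = false
[1] true AND false = false
[2.1] true AND true = true
[2.2.1] exactly-one(false, true) = true
[2.2] NOT true = false
[2] true → false = false
[root] false → false (antecedent false ⇒ implication holds) = true
Overall: true → enrolled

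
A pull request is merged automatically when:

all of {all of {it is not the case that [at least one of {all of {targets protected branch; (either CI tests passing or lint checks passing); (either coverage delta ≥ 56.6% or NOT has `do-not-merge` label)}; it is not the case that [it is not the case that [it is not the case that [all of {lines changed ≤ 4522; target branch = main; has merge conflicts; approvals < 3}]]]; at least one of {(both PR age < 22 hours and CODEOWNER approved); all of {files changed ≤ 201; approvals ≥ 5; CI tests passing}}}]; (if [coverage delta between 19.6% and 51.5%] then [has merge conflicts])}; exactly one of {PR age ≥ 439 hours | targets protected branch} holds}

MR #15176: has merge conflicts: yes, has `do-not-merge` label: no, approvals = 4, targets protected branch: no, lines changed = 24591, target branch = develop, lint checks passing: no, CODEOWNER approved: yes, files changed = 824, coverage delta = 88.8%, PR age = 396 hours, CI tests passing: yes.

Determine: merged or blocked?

Atomic conditions:
  targets protected branch: no → false
  CI tests passing: yes → true
  lint checks passing: no → false
  coverage delta ≥ 56.6%: 88.8 ≥ 56.6 is true
  NOT has `do-not-merge` label: no → true
  lines changed ≤ 4522: 24591 ≤ 4522 is false
  target branch = main: develop == main is false
  has merge conflicts: yes → true
  approvals < 3: 4 < 3 is false
  PR age < 22 hours: 396 < 22 is false
  CODEOWNER approved: yes → true
  files changed ≤ 201: 824 ≤ 201 is false
  approvals ≥ 5: 4 ≥ 5 is false
  coverage delta between 19.6% and 51.5%: 88.8 in [19.6, 51.5] is false
  PR age ≥ 439 hours: 396 ≥ 439 is false
Combine:
[1.1.1.1.2] true OR false = true
[1.1.1.1.3] true OR true = true
[1.1.1.1] false AND true AND true = false
[1.1.1.2.1.1.1] false AND false AND true AND false = false
[1.1.1.2.1.1] NOT false = true
[1.1.1.2.1] NOT true = false
[1.1.1.2] NOT false = true
[1.1.1.3.1] false AND true = false
[1.1.1.3.2] false AND false AND true = false
[1.1.1.3] false OR false = false
[1.1.1] false OR true OR false = true
[1.1] NOT true = false
[1.2] false → true (antecedent false ⇒ implication holds) = true
[1] false AND true = false
[2] exactly-one(false, false) = false
[root] false AND false = false
Overall: false → blocked

Blocked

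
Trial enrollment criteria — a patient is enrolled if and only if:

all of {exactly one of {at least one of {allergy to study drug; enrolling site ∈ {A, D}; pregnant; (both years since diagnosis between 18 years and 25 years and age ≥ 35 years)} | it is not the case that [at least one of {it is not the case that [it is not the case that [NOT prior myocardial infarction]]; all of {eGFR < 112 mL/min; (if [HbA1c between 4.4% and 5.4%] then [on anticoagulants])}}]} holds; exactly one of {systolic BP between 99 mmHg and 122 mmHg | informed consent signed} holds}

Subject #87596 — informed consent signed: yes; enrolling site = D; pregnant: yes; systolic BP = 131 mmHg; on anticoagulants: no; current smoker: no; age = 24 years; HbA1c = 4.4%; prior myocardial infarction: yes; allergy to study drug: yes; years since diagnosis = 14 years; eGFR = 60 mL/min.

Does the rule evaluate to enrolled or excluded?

Excluded

Atomic conditions:
  allergy to study drug: yes → true
  enrolling site ∈ {A, D}: D is in the set → true
  pregnant: yes → true
  years since diagnosis between 18 years and 25 years: 14 in [18, 25] is false
  age ≥ 35 years: 24 ≥ 35 is false
  NOT prior myocardial infarction: yes → false
  eGFR < 112 mL/min: 60 < 112 is true
  HbA1c between 4.4% and 5.4%: 4.4 in [4.4, 5.4] is true
  on anticoagulants: no → false
  systolic BP between 99 mmHg and 122 mmHg: 131 in [99, 122] is false
  informed consent signed: yes → true
Combine:
[1.1.4] false AND false = false
[1.1] true OR true OR true OR false = true
[1.2.1.1.1] NOT false = true
[1.2.1.1] NOT true = false
[1.2.1.2.2] true → false = false
[1.2.1.2] true AND false = false
[1.2.1] false OR false = false
[1.2] NOT false = true
[1] exactly-one(true, true) = false
[2] exactly-one(false, true) = true
[root] false AND true = false
Overall: false → excluded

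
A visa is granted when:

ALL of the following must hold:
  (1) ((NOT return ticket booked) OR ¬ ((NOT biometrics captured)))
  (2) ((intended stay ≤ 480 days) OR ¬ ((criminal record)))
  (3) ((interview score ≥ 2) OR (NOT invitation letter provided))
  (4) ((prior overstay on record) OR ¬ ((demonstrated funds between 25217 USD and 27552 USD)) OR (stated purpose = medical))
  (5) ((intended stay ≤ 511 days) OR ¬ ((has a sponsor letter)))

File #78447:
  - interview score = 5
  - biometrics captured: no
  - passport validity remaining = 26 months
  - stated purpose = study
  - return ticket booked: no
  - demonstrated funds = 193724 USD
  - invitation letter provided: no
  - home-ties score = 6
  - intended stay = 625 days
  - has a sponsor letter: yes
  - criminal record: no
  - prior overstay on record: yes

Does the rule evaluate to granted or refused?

Refused

Atomic conditions:
  NOT return ticket booked: no → true
  NOT biometrics captured: no → true
  intended stay ≤ 480 days: 625 ≤ 480 is false
  criminal record: no → false
  interview score ≥ 2: 5 ≥ 2 is true
  NOT invitation letter provided: no → true
  prior overstay on record: yes → true
  demonstrated funds between 25217 USD and 27552 USD: 193724 in [25217, 27552] is false
  stated purpose = medical: study == medical is false
  intended stay ≤ 511 days: 625 ≤ 511 is false
  has a sponsor letter: yes → true
Combine:
[1.2] NOT true = false
[1] true OR false = true
[2.2] NOT false = true
[2] false OR true = true
[3] true OR true = true
[4.2] NOT false = true
[4] true OR true OR false = true
[5.2] NOT true = false
[5] false OR false = false
[root] true AND true AND true AND true AND false = false
Overall: false → refused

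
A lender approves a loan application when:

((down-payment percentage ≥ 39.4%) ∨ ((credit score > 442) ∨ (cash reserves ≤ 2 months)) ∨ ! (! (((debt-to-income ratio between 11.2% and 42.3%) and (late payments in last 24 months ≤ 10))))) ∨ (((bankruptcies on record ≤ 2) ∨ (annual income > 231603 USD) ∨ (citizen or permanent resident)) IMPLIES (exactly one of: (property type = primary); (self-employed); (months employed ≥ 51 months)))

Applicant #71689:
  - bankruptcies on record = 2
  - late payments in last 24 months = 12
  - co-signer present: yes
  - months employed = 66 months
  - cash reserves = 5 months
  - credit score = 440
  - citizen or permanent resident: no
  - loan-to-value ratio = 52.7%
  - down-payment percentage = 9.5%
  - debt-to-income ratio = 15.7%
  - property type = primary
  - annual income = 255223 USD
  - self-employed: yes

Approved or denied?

Denied

Atomic conditions:
  down-payment percentage ≥ 39.4%: 9.5 ≥ 39.4 is false
  credit score > 442: 440 > 442 is false
  cash reserves ≤ 2 months: 5 ≤ 2 is false
  debt-to-income ratio between 11.2% and 42.3%: 15.7 in [11.2, 42.3] is true
  late payments in last 24 months ≤ 10: 12 ≤ 10 is false
  bankruptcies on record ≤ 2: 2 ≤ 2 is true
  annual income > 231603 USD: 255223 > 231603 is true
  citizen or permanent resident: no → false
  property type = primary: primary == primary is true
  self-employed: yes → true
  months employed ≥ 51 months: 66 ≥ 51 is true
Combine:
[1.2] false OR false = false
[1.3.1.1] true AND false = false
[1.3.1] NOT false = true
[1.3] NOT true = false
[1] false OR false OR false = false
[2.1] true OR true OR false = true
[2.2] exactly-one(true, true, true) = false
[2] true → false = false
[root] false OR false = false
Overall: false → denied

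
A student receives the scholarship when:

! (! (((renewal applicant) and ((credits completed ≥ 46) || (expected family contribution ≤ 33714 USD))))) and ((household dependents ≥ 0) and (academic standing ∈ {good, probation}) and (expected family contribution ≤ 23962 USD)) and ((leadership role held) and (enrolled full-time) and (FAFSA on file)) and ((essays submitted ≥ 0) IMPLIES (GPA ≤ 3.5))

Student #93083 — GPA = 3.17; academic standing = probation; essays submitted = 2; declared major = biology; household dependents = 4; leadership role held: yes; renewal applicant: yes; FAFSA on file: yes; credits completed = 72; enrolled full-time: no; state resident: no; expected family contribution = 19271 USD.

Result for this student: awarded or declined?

Declined

Atomic conditions:
  renewal applicant: yes → true
  credits completed ≥ 46: 72 ≥ 46 is true
  expected family contribution ≤ 33714 USD: 19271 ≤ 33714 is true
  household dependents ≥ 0: 4 ≥ 0 is true
  academic standing ∈ {good, probation}: probation is in the set → true
  expected family contribution ≤ 23962 USD: 19271 ≤ 23962 is true
  leadership role held: yes → true
  enrolled full-time: no → false
  FAFSA on file: yes → true
  essays submitted ≥ 0: 2 ≥ 0 is true
  GPA ≤ 3.5: 3.17 ≤ 3.5 is true
Combine:
[1.1.1.2] true OR true = true
[1.1.1] true AND true = true
[1.1] NOT true = false
[1] NOT false = true
[2] true AND true AND true = true
[3] true AND false AND true = false
[4] true → true = true
[root] true AND true AND false AND true = false
Overall: false → declined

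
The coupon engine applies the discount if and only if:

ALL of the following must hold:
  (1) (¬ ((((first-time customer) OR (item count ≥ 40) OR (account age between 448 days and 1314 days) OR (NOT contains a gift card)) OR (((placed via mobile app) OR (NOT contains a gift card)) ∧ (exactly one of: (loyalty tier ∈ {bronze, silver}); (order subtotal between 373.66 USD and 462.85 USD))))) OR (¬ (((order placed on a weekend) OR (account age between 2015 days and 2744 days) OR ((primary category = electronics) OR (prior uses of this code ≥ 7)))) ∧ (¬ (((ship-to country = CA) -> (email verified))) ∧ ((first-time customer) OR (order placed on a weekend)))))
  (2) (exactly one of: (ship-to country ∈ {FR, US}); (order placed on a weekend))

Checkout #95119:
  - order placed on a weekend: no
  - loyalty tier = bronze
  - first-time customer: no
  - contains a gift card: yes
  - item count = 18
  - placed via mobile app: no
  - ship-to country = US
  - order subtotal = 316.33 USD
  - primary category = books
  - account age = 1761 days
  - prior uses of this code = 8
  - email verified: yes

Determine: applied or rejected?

Applied

Atomic conditions:
  first-time customer: no → false
  item count ≥ 40: 18 ≥ 40 is false
  account age between 448 days and 1314 days: 1761 in [448, 1314] is false
  NOT contains a gift card: yes → false
  placed via mobile app: no → false
  loyalty tier ∈ {bronze, silver}: bronze is in the set → true
  order subtotal between 373.66 USD and 462.85 USD: 316.33 in [373.66, 462.85] is false
  order placed on a weekend: no → false
  account age between 2015 days and 2744 days: 1761 in [2015, 2744] is false
  primary category = electronics: books == electronics is false
  prior uses of this code ≥ 7: 8 ≥ 7 is true
  ship-to country = CA: US == CA is false
  email verified: yes → true
  ship-to country ∈ {FR, US}: US is in the set → true
Combine:
[1.1.1.1] false OR false OR false OR false = false
[1.1.1.2.1] false OR false = false
[1.1.1.2.2] exactly-one(true, false) = true
[1.1.1.2] false AND true = false
[1.1.1] false OR false = false
[1.1] NOT false = true
[1.2.1.1.3] false OR true = true
[1.2.1.1] false OR false OR true = true
[1.2.1] NOT true = false
[1.2.2.1.1] false → true (antecedent false ⇒ implication holds) = true
[1.2.2.1] NOT true = false
[1.2.2.2] false OR false = false
[1.2.2] false AND false = false
[1.2] false AND false = false
[1] true OR false = true
[2] exactly-one(true, false) = true
[root] true AND true = true
Overall: true → applied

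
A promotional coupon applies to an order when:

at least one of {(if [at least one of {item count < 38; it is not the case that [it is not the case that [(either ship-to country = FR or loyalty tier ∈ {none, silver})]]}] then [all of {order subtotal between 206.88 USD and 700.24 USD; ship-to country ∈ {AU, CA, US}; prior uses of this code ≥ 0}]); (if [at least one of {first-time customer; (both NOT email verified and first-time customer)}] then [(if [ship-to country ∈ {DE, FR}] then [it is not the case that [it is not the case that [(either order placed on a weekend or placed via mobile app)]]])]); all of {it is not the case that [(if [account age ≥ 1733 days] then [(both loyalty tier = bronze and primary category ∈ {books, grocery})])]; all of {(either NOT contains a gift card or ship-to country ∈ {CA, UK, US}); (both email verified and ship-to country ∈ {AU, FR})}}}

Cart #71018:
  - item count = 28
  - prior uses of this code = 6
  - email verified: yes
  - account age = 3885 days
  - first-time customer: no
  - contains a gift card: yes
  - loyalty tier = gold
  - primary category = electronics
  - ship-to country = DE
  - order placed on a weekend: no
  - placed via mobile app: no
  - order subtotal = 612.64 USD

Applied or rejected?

Atomic conditions:
  item count < 38: 28 < 38 is true
  ship-to country = FR: DE == FR is false
  loyalty tier ∈ {none, silver}: gold is not in the set → false
  order subtotal between 206.88 USD and 700.24 USD: 612.64 in [206.88, 700.24] is true
  ship-to country ∈ {AU, CA, US}: DE is not in the set → false
  prior uses of this code ≥ 0: 6 ≥ 0 is true
  first-time customer: no → false
  NOT email verified: yes → false
  ship-to country ∈ {DE, FR}: DE is in the set → true
  order placed on a weekend: no → false
  placed via mobile app: no → false
  account age ≥ 1733 days: 3885 ≥ 1733 is true
  loyalty tier = bronze: gold == bronze is false
  primary category ∈ {books, grocery}: electronics is not in the set → false
  NOT contains a gift card: yes → false
  ship-to country ∈ {CA, UK, US}: DE is not in the set → false
  email verified: yes → true
  ship-to country ∈ {AU, FR}: DE is not in the set → false
Combine:
[1.1.2.1.1] false OR false = false
[1.1.2.1] NOT false = true
[1.1.2] NOT true = false
[1.1] true OR false = true
[1.2] true AND false AND true = false
[1] true → false = false
[2.1.2] false AND false = false
[2.1] false OR false = false
[2.2.2.1.1] false OR false = false
[2.2.2.1] NOT false = true
[2.2.2] NOT true = false
[2.2] true → false = false
[2] false → false (antecedent false ⇒ implication holds) = true
[3.1.1.2] false AND false = false
[3.1.1] true → false = false
[3.1] NOT false = true
[3.2.1] false OR false = false
[3.2.2] true AND false = false
[3.2] false AND false = false
[3] true AND false = false
[root] false OR true OR false = true
Overall: true → applied

Applied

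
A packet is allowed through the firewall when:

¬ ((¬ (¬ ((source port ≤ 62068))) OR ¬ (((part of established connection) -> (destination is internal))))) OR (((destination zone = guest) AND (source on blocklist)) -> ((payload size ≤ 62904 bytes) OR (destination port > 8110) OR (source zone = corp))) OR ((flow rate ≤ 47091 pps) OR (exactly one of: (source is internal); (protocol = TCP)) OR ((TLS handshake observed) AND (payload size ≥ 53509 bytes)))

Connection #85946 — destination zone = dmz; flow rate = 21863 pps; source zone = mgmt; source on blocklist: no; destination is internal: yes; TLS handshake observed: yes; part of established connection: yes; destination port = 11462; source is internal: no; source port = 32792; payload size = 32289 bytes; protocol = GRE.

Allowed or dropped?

Atomic conditions:
  source port ≤ 62068: 32792 ≤ 62068 is true
  part of established connection: yes → true
  destination is internal: yes → true
  destination zone = guest: dmz == guest is false
  source on blocklist: no → false
  payload size ≤ 62904 bytes: 32289 ≤ 62904 is true
  destination port > 8110: 11462 > 8110 is true
  source zone = corp: mgmt == corp is false
  flow rate ≤ 47091 pps: 21863 ≤ 47091 is true
  source is internal: no → false
  protocol = TCP: GRE == TCP is false
  TLS handshake observed: yes → true
  payload size ≥ 53509 bytes: 32289 ≥ 53509 is false
Combine:
[1.1.1.1] NOT true = false
[1.1.1] NOT false = true
[1.1.2.1] true → true = true
[1.1.2] NOT true = false
[1.1] true OR false = true
[1] NOT true = false
[2.1] false AND false = false
[2.2] true OR true OR false = true
[2] false → true (antecedent false ⇒ implication holds) = true
[3.2] exactly-one(false, false) = false
[3.3] true AND false = false
[3] true OR false OR false = true
[root] false OR true OR true = true
Overall: true → allowed

Allowed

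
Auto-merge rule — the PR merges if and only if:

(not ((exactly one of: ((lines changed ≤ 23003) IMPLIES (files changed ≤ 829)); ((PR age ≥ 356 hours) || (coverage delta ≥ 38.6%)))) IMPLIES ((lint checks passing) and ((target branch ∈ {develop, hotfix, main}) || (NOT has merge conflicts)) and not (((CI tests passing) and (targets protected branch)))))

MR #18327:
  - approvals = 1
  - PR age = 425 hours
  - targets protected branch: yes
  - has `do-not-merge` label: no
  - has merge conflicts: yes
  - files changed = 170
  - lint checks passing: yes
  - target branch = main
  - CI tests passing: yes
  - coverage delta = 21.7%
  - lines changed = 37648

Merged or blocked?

Blocked

Atomic conditions:
  lines changed ≤ 23003: 37648 ≤ 23003 is false
  files changed ≤ 829: 170 ≤ 829 is true
  PR age ≥ 356 hours: 425 ≥ 356 is true
  coverage delta ≥ 38.6%: 21.7 ≥ 38.6 is false
  lint checks passing: yes → true
  target branch ∈ {develop, hotfix, main}: main is in the set → true
  NOT has merge conflicts: yes → false
  CI tests passing: yes → true
  targets protected branch: yes → true
Combine:
[1.1.1] false → true (antecedent false ⇒ implication holds) = true
[1.1.2] true OR false = true
[1.1] exactly-one(true, true) = false
[1] NOT false = true
[2.2] true OR false = true
[2.3.1] true AND true = true
[2.3] NOT true = false
[2] true AND true AND false = false
[root] true → false = false
Overall: false → blocked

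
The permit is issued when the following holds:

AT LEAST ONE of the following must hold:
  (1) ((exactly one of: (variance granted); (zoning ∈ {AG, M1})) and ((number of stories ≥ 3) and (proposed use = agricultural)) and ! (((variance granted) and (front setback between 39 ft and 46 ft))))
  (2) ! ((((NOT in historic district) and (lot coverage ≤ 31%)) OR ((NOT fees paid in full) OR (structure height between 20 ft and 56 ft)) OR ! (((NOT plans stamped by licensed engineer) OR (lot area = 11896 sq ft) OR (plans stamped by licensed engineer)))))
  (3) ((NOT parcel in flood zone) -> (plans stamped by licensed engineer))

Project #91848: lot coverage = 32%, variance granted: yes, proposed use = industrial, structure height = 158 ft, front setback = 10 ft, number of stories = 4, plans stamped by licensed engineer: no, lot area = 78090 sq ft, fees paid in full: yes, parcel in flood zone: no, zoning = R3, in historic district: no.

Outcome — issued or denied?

Atomic conditions:
  variance granted: yes → true
  zoning ∈ {AG, M1}: R3 is not in the set → false
  number of stories ≥ 3: 4 ≥ 3 is true
  proposed use = agricultural: industrial == agricultural is false
  front setback between 39 ft and 46 ft: 10 in [39, 46] is false
  NOT in historic district: no → true
  lot coverage ≤ 31%: 32 ≤ 31 is false
  NOT fees paid in full: yes → false
  structure height between 20 ft and 56 ft: 158 in [20, 56] is false
  NOT plans stamped by licensed engineer: no → true
  lot area = 11896 sq ft: 78090 == 11896 is false
  plans stamped by licensed engineer: no → false
  NOT parcel in flood zone: no → true
Combine:
[1.1] exactly-one(true, false) = true
[1.2] true AND false = false
[1.3.1] true AND false = false
[1.3] NOT false = true
[1] true AND false AND true = false
[2.1.1] true AND false = false
[2.1.2] false OR false = false
[2.1.3.1] true OR false OR false = true
[2.1.3] NOT true = false
[2.1] false OR false OR false = false
[2] NOT false = true
[3] true → false = false
[root] false OR true OR false = true
Overall: true → issued

Issued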